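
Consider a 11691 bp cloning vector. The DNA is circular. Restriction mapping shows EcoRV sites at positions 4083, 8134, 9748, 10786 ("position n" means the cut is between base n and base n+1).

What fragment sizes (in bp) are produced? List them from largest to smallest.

4988, 4051, 1614, 1038 bp

Circular molecule, 4 cuts → 4 fragments:
  8134 − 4083 = 4051 bp
  9748 − 8134 = 1614 bp
  10786 − 9748 = 1038 bp
  wrap: 11691 − 10786 + 4083 = 4988 bp
Sorted largest to smallest: 4988, 4051, 1614, 1038 bp.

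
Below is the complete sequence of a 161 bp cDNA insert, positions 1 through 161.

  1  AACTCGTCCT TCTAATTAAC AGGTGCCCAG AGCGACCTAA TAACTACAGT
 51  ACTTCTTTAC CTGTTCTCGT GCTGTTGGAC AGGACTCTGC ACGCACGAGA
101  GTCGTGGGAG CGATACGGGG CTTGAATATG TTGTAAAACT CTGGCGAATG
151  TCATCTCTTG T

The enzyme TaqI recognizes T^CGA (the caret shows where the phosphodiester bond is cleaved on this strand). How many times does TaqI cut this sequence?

0

No occurrence of TCGA is present in the sequence.
TaqI does not cut: 0 sites.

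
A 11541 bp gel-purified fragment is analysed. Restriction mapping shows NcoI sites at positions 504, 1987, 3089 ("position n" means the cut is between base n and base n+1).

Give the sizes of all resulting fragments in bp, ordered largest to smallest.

Linear molecule, 3 cuts → 4 fragments:
  504 − 0 = 504 bp
  1987 − 504 = 1483 bp
  3089 − 1987 = 1102 bp
  11541 − 3089 = 8452 bp
Sorted largest to smallest: 8452, 1483, 1102, 504 bp.

8452, 1483, 1102, 504 bp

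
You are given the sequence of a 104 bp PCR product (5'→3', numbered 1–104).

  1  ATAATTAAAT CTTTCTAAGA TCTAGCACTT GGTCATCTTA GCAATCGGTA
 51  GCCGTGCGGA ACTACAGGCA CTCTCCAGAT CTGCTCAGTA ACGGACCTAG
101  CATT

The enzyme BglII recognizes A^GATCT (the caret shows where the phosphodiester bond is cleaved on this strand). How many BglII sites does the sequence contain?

2

AGATCT occurs starting at positions 18, 77.
BglII cuts at 2 sites.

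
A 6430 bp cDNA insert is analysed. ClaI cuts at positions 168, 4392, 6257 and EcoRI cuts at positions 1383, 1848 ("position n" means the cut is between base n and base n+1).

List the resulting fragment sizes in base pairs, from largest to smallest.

Combined cut positions (sorted): 168, 1383, 1848, 4392, 6257.
Linear molecule, 5 cuts → 6 fragments:
  168 − 0 = 168 bp
  1383 − 168 = 1215 bp
  1848 − 1383 = 465 bp
  4392 − 1848 = 2544 bp
  6257 − 4392 = 1865 bp
  6430 − 6257 = 173 bp
Sorted largest to smallest: 2544, 1865, 1215, 465, 173, 168 bp.

2544, 1865, 1215, 465, 173, 168 bp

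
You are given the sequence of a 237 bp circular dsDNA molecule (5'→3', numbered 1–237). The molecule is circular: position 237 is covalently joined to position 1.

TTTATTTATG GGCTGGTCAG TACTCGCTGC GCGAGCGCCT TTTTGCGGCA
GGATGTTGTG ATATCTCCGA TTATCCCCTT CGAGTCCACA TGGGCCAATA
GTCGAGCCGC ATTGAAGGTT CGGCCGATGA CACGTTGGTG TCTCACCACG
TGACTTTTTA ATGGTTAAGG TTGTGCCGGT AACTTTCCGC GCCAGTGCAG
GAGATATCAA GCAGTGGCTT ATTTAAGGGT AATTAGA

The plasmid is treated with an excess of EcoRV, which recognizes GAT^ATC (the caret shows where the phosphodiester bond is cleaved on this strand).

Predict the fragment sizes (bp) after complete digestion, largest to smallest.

EcoRV sites (GATATC) start at positions 60, 203.
EcoRV cuts after base 3 of each site, so after positions 62, 205.
Circular molecule, 2 cuts → 2 fragments:
  63–205 → 143 bp
  206–237 then 1–62 → 32 + 62 = 94 bp
Sorted largest to smallest: 143, 94 bp.

143, 94 bp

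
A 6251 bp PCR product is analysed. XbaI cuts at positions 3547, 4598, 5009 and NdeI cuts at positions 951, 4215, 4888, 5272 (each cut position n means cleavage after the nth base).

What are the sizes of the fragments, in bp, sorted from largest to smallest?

2596, 979, 951, 668, 383, 290, 263, 121 bp

Combined cut positions (sorted): 951, 3547, 4215, 4598, 4888, 5009, 5272.
Linear molecule, 7 cuts → 8 fragments:
  951 − 0 = 951 bp
  3547 − 951 = 2596 bp
  4215 − 3547 = 668 bp
  4598 − 4215 = 383 bp
  4888 − 4598 = 290 bp
  5009 − 4888 = 121 bp
  5272 − 5009 = 263 bp
  6251 − 5272 = 979 bp
Sorted largest to smallest: 2596, 979, 951, 668, 383, 290, 263, 121 bp.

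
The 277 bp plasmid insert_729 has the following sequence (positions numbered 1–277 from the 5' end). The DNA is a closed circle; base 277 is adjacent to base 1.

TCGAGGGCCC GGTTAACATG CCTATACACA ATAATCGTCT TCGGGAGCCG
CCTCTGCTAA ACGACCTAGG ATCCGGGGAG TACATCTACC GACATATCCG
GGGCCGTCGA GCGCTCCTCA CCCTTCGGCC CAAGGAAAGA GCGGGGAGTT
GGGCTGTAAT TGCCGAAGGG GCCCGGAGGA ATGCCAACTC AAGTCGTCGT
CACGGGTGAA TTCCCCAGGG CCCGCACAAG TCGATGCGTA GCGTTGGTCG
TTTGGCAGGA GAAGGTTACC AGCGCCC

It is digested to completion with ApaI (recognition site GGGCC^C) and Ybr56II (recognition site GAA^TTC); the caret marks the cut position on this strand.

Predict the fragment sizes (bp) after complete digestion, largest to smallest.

ApaI sites (GGGCCC) start at positions 5, 169, 218.
ApaI cuts after base 5 of each site (before the last base), so after positions 9, 173, 222.
The Ybr56II site (GAATTC) starts at position 208.
Ybr56II cuts after base 3 of each site, so after position 210.
Combined cut positions: 9, 173, 210, 222.
Circular molecule, 4 cuts → 4 fragments:
  10–173 → 164 bp
  174–210 → 37 bp
  211–222 → 12 bp
  223–277 then 1–9 → 55 + 9 = 64 bp
Sorted largest to smallest: 164, 64, 37, 12 bp.

164, 64, 37, 12 bp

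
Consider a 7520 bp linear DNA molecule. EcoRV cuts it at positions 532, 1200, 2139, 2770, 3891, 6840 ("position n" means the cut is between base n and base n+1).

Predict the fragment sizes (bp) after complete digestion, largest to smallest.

2949, 1121, 939, 680, 668, 631, 532 bp

Linear molecule, 6 cuts → 7 fragments:
  532 − 0 = 532 bp
  1200 − 532 = 668 bp
  2139 − 1200 = 939 bp
  2770 − 2139 = 631 bp
  3891 − 2770 = 1121 bp
  6840 − 3891 = 2949 bp
  7520 − 6840 = 680 bp
Sorted largest to smallest: 2949, 1121, 939, 680, 668, 631, 532 bp.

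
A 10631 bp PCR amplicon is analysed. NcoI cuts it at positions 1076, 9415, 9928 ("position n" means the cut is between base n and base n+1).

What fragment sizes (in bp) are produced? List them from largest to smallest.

Linear molecule, 3 cuts → 4 fragments:
  1076 − 0 = 1076 bp
  9415 − 1076 = 8339 bp
  9928 − 9415 = 513 bp
  10631 − 9928 = 703 bp
Sorted largest to smallest: 8339, 1076, 703, 513 bp.

8339, 1076, 703, 513 bp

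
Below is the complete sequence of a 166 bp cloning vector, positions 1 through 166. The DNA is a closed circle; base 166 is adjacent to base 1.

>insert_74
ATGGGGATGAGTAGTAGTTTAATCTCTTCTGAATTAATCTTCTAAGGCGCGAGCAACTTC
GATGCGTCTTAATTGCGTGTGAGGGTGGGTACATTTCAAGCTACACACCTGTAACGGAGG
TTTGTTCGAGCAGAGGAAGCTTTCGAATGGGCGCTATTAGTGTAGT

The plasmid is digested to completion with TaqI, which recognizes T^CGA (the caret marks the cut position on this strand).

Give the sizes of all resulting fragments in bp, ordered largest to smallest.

82, 67, 17 bp

TaqI sites (TCGA) start at positions 59, 126, 143.
TaqI cuts after the first base of each site, so after positions 59, 126, 143.
Circular molecule, 3 cuts → 3 fragments:
  60–126 → 67 bp
  127–143 → 17 bp
  144–166 then 1–59 → 23 + 59 = 82 bp
Sorted largest to smallest: 82, 67, 17 bp.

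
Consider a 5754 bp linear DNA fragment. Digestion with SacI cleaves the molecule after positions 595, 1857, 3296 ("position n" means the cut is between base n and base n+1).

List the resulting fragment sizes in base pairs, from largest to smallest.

2458, 1439, 1262, 595 bp

Linear molecule, 3 cuts → 4 fragments:
  595 − 0 = 595 bp
  1857 − 595 = 1262 bp
  3296 − 1857 = 1439 bp
  5754 − 3296 = 2458 bp
Sorted largest to smallest: 2458, 1439, 1262, 595 bp.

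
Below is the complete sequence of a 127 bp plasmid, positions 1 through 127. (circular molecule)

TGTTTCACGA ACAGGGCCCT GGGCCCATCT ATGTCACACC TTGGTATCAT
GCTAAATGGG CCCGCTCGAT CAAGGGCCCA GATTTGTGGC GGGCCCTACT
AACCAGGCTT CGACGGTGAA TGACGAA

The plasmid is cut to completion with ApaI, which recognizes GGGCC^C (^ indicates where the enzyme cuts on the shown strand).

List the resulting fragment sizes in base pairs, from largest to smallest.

50, 37, 17, 16, 7 bp

ApaI sites (GGGCCC) start at positions 14, 21, 58, 74, 91.
ApaI cuts after base 5 of each site (before the last base), so after positions 18, 25, 62, 78, 95.
Circular molecule, 5 cuts → 5 fragments:
  19–25 → 7 bp
  26–62 → 37 bp
  63–78 → 16 bp
  79–95 → 17 bp
  96–127 then 1–18 → 32 + 18 = 50 bp
Sorted largest to smallest: 50, 37, 17, 16, 7 bp.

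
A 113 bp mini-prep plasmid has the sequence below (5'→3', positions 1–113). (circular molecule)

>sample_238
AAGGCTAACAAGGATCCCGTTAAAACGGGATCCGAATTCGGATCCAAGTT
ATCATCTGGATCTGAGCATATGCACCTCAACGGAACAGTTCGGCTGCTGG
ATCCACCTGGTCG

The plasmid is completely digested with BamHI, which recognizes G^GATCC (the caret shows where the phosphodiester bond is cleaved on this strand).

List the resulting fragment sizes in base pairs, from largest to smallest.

BamHI sites (GGATCC) start at positions 12, 28, 40, 99.
BamHI cuts after the first base of each site, so after positions 12, 28, 40, 99.
Circular molecule, 4 cuts → 4 fragments:
  13–28 → 16 bp
  29–40 → 12 bp
  41–99 → 59 bp
  100–113 then 1–12 → 14 + 12 = 26 bp
Sorted largest to smallest: 59, 26, 16, 12 bp.

59, 26, 16, 12 bp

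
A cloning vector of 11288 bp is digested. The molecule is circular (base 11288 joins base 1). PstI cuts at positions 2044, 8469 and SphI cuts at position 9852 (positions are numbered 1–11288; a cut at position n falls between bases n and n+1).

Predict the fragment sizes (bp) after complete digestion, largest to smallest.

6425, 3480, 1383 bp

Combined cut positions (sorted): 2044, 8469, 9852.
Circular molecule, 3 cuts → 3 fragments:
  8469 − 2044 = 6425 bp
  9852 − 8469 = 1383 bp
  wrap: 11288 − 9852 + 2044 = 3480 bp
Sorted largest to smallest: 6425, 3480, 1383 bp.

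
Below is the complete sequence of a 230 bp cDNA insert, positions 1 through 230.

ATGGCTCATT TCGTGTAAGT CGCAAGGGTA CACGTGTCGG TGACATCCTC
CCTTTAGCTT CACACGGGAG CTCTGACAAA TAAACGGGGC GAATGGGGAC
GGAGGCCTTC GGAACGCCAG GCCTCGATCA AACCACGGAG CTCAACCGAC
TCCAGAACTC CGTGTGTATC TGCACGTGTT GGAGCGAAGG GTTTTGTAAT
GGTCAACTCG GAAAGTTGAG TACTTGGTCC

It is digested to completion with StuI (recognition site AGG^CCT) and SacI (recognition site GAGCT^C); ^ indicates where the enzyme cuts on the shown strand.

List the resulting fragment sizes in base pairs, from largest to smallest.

88, 72, 33, 21, 16 bp

StuI sites (AGGCCT) start at positions 103, 119.
StuI cuts after base 3 of each site, so after positions 105, 121.
SacI sites (GAGCTC) start at positions 68, 138.
SacI cuts after base 5 of each site (before the last base), so after positions 72, 142.
Combined cut positions: 72, 105, 121, 142.
Linear molecule, 4 cuts → 5 fragments:
  1–72 → 72 bp
  73–105 → 33 bp
  106–121 → 16 bp
  122–142 → 21 bp
  143–230 → 88 bp
Sorted largest to smallest: 88, 72, 33, 21, 16 bp.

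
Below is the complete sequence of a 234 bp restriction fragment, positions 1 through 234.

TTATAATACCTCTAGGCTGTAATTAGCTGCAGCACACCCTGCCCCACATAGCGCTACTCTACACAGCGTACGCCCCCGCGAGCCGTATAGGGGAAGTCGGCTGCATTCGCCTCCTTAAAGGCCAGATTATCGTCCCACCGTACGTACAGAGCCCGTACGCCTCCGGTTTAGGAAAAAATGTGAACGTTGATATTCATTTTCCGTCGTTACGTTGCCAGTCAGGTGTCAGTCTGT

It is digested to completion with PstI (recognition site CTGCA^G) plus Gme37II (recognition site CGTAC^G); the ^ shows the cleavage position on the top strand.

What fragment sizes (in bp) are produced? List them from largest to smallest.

76, 72, 40, 31, 15 bp

The PstI site (CTGCAG) starts at position 27.
PstI cuts after base 5 of each site (before the last base), so after position 31.
Gme37II sites (CGTACG) start at positions 67, 139, 154.
Gme37II cuts after base 5 of each site (before the last base), so after positions 71, 143, 158.
Combined cut positions: 31, 71, 143, 158.
Linear molecule, 4 cuts → 5 fragments:
  1–31 → 31 bp
  32–71 → 40 bp
  72–143 → 72 bp
  144–158 → 15 bp
  159–234 → 76 bp
Sorted largest to smallest: 76, 72, 40, 31, 15 bp.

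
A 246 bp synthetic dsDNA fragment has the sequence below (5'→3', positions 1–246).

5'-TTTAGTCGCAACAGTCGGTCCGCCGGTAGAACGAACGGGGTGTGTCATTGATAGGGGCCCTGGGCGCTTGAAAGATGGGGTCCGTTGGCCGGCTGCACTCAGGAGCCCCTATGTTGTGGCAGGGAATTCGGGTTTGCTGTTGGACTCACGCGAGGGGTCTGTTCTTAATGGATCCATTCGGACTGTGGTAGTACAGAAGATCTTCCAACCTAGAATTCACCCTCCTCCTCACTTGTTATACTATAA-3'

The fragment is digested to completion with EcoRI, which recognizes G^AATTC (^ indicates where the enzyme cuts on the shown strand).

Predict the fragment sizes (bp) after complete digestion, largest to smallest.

EcoRI sites (GAATTC) start at positions 124, 213.
EcoRI cuts after the first base of each site, so after positions 124, 213.
Linear molecule, 2 cuts → 3 fragments:
  1–124 → 124 bp
  125–213 → 89 bp
  214–246 → 33 bp
Sorted largest to smallest: 124, 89, 33 bp.

124, 89, 33 bp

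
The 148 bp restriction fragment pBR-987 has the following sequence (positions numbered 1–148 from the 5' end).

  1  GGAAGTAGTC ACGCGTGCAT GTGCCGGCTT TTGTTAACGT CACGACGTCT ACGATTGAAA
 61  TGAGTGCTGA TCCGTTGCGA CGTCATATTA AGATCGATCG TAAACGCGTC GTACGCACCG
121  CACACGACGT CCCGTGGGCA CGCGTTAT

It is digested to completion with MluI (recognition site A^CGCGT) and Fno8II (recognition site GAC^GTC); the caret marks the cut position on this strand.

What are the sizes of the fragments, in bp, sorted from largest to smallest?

35, 35, 24, 23, 12, 11, 8 bp

MluI sites (ACGCGT) start at positions 11, 104, 140.
MluI cuts after the first base of each site, so after positions 11, 104, 140.
Fno8II sites (GACGTC) start at positions 44, 79, 126.
Fno8II cuts after base 3 of each site, so after positions 46, 81, 128.
Combined cut positions: 11, 46, 81, 104, 128, 140.
Linear molecule, 6 cuts → 7 fragments:
  1–11 → 11 bp
  12–46 → 35 bp
  47–81 → 35 bp
  82–104 → 23 bp
  105–128 → 24 bp
  129–140 → 12 bp
  141–148 → 8 bp
Sorted largest to smallest: 35, 35, 24, 23, 12, 11, 8 bp.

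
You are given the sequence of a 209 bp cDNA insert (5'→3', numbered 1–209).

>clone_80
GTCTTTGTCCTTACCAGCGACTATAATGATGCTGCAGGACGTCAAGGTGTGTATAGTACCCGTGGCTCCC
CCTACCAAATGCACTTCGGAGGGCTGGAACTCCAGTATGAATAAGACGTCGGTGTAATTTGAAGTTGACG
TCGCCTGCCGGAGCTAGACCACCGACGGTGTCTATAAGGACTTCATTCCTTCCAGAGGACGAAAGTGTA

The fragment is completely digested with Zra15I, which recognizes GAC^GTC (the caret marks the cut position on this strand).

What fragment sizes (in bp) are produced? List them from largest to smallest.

77, 70, 40, 22 bp

Zra15I sites (GACGTC) start at positions 38, 115, 137.
Zra15I cuts after base 3 of each site, so after positions 40, 117, 139.
Linear molecule, 3 cuts → 4 fragments:
  1–40 → 40 bp
  41–117 → 77 bp
  118–139 → 22 bp
  140–209 → 70 bp
Sorted largest to smallest: 77, 70, 40, 22 bp.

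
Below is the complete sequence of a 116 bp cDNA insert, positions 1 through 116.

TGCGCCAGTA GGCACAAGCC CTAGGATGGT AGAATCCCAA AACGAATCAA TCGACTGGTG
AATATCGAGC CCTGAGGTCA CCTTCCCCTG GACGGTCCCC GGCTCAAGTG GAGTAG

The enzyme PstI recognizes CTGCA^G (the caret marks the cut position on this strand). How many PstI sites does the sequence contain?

No occurrence of CTGCAG is present in the sequence.
PstI does not cut: 0 sites.

0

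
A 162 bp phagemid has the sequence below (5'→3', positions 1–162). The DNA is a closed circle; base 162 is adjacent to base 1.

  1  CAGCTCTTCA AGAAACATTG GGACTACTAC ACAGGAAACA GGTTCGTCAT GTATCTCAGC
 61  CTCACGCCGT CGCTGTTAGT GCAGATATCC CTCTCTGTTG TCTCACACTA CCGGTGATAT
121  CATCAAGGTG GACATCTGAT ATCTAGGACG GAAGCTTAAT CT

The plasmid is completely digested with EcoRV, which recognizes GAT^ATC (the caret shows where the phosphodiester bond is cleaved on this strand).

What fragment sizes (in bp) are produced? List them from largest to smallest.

108, 32, 22 bp

EcoRV sites (GATATC) start at positions 84, 116, 138.
EcoRV cuts after base 3 of each site, so after positions 86, 118, 140.
Circular molecule, 3 cuts → 3 fragments:
  87–118 → 32 bp
  119–140 → 22 bp
  141–162 then 1–86 → 22 + 86 = 108 bp
Sorted largest to smallest: 108, 32, 22 bp.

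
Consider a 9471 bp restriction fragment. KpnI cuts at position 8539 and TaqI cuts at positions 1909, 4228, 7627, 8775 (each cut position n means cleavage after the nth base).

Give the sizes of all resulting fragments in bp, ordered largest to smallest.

Combined cut positions (sorted): 1909, 4228, 7627, 8539, 8775.
Linear molecule, 5 cuts → 6 fragments:
  1909 − 0 = 1909 bp
  4228 − 1909 = 2319 bp
  7627 − 4228 = 3399 bp
  8539 − 7627 = 912 bp
  8775 − 8539 = 236 bp
  9471 − 8775 = 696 bp
Sorted largest to smallest: 3399, 2319, 1909, 912, 696, 236 bp.

3399, 2319, 1909, 912, 696, 236 bp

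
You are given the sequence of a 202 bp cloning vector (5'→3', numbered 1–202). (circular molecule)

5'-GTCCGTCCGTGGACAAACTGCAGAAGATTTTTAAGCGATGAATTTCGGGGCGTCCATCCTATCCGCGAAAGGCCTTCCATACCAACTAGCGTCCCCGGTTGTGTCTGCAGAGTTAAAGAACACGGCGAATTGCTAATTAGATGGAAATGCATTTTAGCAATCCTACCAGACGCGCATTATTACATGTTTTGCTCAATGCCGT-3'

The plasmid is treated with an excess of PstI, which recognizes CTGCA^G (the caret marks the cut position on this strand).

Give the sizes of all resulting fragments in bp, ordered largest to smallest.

115, 87 bp

PstI sites (CTGCAG) start at positions 18, 105.
PstI cuts after base 5 of each site (before the last base), so after positions 22, 109.
Circular molecule, 2 cuts → 2 fragments:
  23–109 → 87 bp
  110–202 then 1–22 → 93 + 22 = 115 bp
Sorted largest to smallest: 115, 87 bp.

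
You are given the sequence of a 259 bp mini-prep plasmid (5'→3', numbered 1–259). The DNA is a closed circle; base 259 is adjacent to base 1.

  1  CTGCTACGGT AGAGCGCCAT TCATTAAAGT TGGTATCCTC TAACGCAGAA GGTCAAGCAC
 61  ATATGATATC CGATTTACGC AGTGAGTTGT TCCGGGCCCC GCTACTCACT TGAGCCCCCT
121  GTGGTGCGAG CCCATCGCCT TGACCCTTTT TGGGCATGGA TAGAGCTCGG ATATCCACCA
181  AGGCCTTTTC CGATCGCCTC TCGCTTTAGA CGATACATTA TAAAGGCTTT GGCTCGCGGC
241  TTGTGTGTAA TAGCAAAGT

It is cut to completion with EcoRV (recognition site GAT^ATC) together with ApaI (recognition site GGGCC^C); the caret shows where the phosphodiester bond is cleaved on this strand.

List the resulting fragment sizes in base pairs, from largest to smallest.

154, 74, 31 bp

EcoRV sites (GATATC) start at positions 65, 170.
EcoRV cuts after base 3 of each site, so after positions 67, 172.
The ApaI site (GGGCCC) starts at position 94.
ApaI cuts after base 5 of each site (before the last base), so after position 98.
Combined cut positions: 67, 98, 172.
Circular molecule, 3 cuts → 3 fragments:
  68–98 → 31 bp
  99–172 → 74 bp
  173–259 then 1–67 → 87 + 67 = 154 bp
Sorted largest to smallest: 154, 74, 31 bp.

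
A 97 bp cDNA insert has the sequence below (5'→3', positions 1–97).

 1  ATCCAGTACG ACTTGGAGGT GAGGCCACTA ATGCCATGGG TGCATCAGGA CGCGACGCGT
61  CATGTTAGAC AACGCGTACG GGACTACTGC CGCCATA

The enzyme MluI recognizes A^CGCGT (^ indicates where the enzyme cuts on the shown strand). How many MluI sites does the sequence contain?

2

ACGCGT occurs starting at positions 55, 72.
MluI cuts at 2 sites.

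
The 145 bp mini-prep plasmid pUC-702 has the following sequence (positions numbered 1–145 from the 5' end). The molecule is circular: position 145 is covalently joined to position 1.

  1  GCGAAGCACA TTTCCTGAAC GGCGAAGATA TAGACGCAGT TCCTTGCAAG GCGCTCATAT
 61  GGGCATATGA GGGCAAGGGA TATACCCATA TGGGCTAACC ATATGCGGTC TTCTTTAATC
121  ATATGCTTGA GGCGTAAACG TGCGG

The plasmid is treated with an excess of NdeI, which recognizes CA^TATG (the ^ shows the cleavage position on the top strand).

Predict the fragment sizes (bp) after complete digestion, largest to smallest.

NdeI sites (CATATG) start at positions 56, 64, 87, 100, 120.
NdeI cuts after base 2 of each site, so after positions 57, 65, 88, 101, 121.
Circular molecule, 5 cuts → 5 fragments:
  58–65 → 8 bp
  66–88 → 23 bp
  89–101 → 13 bp
  102–121 → 20 bp
  122–145 then 1–57 → 24 + 57 = 81 bp
Sorted largest to smallest: 81, 23, 20, 13, 8 bp.

81, 23, 20, 13, 8 bp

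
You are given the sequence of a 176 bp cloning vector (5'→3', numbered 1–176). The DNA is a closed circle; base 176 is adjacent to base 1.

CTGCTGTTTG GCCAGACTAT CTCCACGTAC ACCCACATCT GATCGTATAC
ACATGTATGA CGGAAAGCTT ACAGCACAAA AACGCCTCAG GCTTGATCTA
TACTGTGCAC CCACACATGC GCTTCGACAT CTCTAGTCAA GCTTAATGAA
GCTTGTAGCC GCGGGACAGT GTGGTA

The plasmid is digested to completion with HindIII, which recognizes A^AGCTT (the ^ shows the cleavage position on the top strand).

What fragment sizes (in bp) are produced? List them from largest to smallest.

92, 74, 10 bp

HindIII sites (AAGCTT) start at positions 65, 139, 149.
HindIII cuts after the first base of each site, so after positions 65, 139, 149.
Circular molecule, 3 cuts → 3 fragments:
  66–139 → 74 bp
  140–149 → 10 bp
  150–176 then 1–65 → 27 + 65 = 92 bp
Sorted largest to smallest: 92, 74, 10 bp.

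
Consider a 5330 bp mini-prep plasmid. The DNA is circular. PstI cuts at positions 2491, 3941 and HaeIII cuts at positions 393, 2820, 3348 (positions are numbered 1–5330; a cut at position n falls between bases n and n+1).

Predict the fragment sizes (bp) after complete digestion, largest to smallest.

Combined cut positions (sorted): 393, 2491, 2820, 3348, 3941.
Circular molecule, 5 cuts → 5 fragments:
  2491 − 393 = 2098 bp
  2820 − 2491 = 329 bp
  3348 − 2820 = 528 bp
  3941 − 3348 = 593 bp
  wrap: 5330 − 3941 + 393 = 1782 bp
Sorted largest to smallest: 2098, 1782, 593, 528, 329 bp.

2098, 1782, 593, 528, 329 bp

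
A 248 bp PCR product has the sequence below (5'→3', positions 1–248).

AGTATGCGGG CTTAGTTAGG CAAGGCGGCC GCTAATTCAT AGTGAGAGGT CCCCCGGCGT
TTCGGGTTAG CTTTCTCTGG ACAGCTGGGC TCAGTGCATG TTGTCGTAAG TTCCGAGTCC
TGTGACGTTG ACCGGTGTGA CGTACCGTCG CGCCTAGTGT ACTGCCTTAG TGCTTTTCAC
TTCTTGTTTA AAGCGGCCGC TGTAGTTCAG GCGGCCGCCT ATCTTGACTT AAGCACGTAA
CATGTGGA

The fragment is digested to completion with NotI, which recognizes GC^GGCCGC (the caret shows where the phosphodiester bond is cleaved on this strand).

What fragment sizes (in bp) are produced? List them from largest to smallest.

NotI sites (GCGGCCGC) start at positions 25, 193, 211.
NotI cuts after base 2 of each site, so after positions 26, 194, 212.
Linear molecule, 3 cuts → 4 fragments:
  1–26 → 26 bp
  27–194 → 168 bp
  195–212 → 18 bp
  213–248 → 36 bp
Sorted largest to smallest: 168, 36, 26, 18 bp.

168, 36, 26, 18 bp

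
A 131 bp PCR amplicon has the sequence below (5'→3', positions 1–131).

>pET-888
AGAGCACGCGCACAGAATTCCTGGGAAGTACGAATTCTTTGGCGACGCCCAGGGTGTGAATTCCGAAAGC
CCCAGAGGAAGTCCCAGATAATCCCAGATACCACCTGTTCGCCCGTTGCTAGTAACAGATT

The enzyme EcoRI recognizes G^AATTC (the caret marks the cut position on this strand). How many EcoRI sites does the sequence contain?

3

GAATTC occurs starting at positions 15, 32, 58.
EcoRI cuts at 3 sites.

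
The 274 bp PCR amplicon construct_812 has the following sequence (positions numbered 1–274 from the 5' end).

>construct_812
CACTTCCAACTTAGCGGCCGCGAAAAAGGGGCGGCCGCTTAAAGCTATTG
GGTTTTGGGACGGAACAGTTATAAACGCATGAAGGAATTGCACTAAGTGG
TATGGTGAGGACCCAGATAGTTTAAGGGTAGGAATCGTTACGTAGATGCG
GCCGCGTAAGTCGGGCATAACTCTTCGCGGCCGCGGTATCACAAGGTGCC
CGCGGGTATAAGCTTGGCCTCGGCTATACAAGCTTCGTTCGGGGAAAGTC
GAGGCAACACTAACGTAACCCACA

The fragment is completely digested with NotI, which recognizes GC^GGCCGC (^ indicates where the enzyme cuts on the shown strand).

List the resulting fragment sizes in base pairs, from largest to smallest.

117, 96, 29, 17, 15 bp

NotI sites (GCGGCCGC) start at positions 14, 31, 148, 177.
NotI cuts after base 2 of each site, so after positions 15, 32, 149, 178.
Linear molecule, 4 cuts → 5 fragments:
  1–15 → 15 bp
  16–32 → 17 bp
  33–149 → 117 bp
  150–178 → 29 bp
  179–274 → 96 bp
Sorted largest to smallest: 117, 96, 29, 17, 15 bp.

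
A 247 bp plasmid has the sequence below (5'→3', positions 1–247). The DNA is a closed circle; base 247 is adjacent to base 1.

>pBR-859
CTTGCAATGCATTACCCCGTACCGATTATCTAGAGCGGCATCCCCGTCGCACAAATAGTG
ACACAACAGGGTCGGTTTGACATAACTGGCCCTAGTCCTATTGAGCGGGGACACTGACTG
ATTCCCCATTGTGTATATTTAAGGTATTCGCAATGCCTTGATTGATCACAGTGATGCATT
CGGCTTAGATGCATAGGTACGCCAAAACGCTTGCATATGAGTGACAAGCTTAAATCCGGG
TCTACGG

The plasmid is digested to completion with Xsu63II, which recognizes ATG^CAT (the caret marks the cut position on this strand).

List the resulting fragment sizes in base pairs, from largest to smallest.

Xsu63II sites (ATGCAT) start at positions 7, 174, 189.
Xsu63II cuts after base 3 of each site, so after positions 9, 176, 191.
Circular molecule, 3 cuts → 3 fragments:
  10–176 → 167 bp
  177–191 → 15 bp
  192–247 then 1–9 → 56 + 9 = 65 bp
Sorted largest to smallest: 167, 65, 15 bp.

167, 65, 15 bp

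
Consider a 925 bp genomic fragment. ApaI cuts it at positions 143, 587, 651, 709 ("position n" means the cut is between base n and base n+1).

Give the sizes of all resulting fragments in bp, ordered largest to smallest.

444, 216, 143, 64, 58 bp

Linear molecule, 4 cuts → 5 fragments:
  143 − 0 = 143 bp
  587 − 143 = 444 bp
  651 − 587 = 64 bp
  709 − 651 = 58 bp
  925 − 709 = 216 bp
Sorted largest to smallest: 444, 216, 143, 64, 58 bp.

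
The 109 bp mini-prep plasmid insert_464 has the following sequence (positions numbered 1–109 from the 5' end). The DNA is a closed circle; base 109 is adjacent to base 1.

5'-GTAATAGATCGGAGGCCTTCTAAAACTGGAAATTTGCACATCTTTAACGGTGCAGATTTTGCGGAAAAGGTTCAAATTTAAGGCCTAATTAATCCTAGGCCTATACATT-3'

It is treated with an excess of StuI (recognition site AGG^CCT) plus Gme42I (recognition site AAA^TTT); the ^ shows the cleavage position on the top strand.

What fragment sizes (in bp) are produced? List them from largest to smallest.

StuI sites (AGGCCT) start at positions 13, 81, 97.
StuI cuts after base 3 of each site, so after positions 15, 83, 99.
Gme42I sites (AAATTT) start at positions 30, 74.
Gme42I cuts after base 3 of each site, so after positions 32, 76.
Combined cut positions: 15, 32, 76, 83, 99.
Circular molecule, 5 cuts → 5 fragments:
  16–32 → 17 bp
  33–76 → 44 bp
  77–83 → 7 bp
  84–99 → 16 bp
  100–109 then 1–15 → 10 + 15 = 25 bp
Sorted largest to smallest: 44, 25, 17, 16, 7 bp.

44, 25, 17, 16, 7 bp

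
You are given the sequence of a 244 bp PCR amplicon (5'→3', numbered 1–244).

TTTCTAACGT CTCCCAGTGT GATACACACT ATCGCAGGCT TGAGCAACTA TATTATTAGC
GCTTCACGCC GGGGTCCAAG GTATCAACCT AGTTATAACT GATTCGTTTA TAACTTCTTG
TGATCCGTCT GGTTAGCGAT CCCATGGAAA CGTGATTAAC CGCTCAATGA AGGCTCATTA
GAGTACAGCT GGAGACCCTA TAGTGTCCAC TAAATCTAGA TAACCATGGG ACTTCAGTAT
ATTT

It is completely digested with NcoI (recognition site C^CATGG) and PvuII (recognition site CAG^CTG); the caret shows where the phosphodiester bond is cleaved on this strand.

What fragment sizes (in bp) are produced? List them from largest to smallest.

142, 46, 36, 20 bp

NcoI sites (CCATGG) start at positions 142, 224.
NcoI cuts after the first base of each site, so after positions 142, 224.
The PvuII site (CAGCTG) starts at position 186.
PvuII cuts after base 3 of each site, so after position 188.
Combined cut positions: 142, 188, 224.
Linear molecule, 3 cuts → 4 fragments:
  1–142 → 142 bp
  143–188 → 46 bp
  189–224 → 36 bp
  225–244 → 20 bp
Sorted largest to smallest: 142, 46, 36, 20 bp.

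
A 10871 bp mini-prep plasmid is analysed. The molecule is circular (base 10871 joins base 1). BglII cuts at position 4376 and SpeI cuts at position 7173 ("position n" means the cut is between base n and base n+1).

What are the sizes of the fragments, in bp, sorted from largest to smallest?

Combined cut positions (sorted): 4376, 7173.
Circular molecule, 2 cuts → 2 fragments:
  7173 − 4376 = 2797 bp
  wrap: 10871 − 7173 + 4376 = 8074 bp
Sorted largest to smallest: 8074, 2797 bp.

8074, 2797 bp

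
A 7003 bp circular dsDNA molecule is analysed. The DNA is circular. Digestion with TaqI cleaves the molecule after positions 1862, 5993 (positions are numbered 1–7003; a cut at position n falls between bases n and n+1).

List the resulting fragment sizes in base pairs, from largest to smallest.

Circular molecule, 2 cuts → 2 fragments:
  5993 − 1862 = 4131 bp
  wrap: 7003 − 5993 + 1862 = 2872 bp
Sorted largest to smallest: 4131, 2872 bp.

4131, 2872 bp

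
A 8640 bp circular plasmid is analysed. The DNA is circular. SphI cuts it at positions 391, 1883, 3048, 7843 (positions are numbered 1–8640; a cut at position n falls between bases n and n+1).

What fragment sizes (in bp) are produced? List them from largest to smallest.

4795, 1492, 1188, 1165 bp

Circular molecule, 4 cuts → 4 fragments:
  1883 − 391 = 1492 bp
  3048 − 1883 = 1165 bp
  7843 − 3048 = 4795 bp
  wrap: 8640 − 7843 + 391 = 1188 bp
Sorted largest to smallest: 4795, 1492, 1188, 1165 bp.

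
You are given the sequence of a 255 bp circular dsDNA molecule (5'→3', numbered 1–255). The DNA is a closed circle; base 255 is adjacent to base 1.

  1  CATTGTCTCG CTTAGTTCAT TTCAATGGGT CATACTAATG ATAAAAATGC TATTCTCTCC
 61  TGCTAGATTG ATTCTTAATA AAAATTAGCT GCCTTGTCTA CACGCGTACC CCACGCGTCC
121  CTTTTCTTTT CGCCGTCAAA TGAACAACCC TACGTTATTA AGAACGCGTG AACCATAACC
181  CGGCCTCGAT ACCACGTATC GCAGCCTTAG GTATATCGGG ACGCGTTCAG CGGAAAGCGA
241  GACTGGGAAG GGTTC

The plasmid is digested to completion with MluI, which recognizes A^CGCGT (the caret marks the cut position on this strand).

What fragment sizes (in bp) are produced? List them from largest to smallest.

136, 57, 51, 11 bp

MluI sites (ACGCGT) start at positions 102, 113, 164, 221.
MluI cuts after the first base of each site, so after positions 102, 113, 164, 221.
Circular molecule, 4 cuts → 4 fragments:
  103–113 → 11 bp
  114–164 → 51 bp
  165–221 → 57 bp
  222–255 then 1–102 → 34 + 102 = 136 bp
Sorted largest to smallest: 136, 57, 51, 11 bp.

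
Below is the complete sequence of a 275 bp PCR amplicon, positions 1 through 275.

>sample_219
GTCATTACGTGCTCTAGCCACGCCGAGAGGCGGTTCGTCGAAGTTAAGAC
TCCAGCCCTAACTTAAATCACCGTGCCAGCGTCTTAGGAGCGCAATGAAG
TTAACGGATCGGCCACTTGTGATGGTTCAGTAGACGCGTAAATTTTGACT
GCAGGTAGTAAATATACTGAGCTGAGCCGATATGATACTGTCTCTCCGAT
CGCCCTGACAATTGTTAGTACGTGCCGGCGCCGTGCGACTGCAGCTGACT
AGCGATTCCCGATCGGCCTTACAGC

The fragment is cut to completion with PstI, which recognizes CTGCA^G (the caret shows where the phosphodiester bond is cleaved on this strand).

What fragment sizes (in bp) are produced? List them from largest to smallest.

PstI sites (CTGCAG) start at positions 149, 239.
PstI cuts after base 5 of each site (before the last base), so after positions 153, 243.
Linear molecule, 2 cuts → 3 fragments:
  1–153 → 153 bp
  154–243 → 90 bp
  244–275 → 32 bp
Sorted largest to smallest: 153, 90, 32 bp.

153, 90, 32 bp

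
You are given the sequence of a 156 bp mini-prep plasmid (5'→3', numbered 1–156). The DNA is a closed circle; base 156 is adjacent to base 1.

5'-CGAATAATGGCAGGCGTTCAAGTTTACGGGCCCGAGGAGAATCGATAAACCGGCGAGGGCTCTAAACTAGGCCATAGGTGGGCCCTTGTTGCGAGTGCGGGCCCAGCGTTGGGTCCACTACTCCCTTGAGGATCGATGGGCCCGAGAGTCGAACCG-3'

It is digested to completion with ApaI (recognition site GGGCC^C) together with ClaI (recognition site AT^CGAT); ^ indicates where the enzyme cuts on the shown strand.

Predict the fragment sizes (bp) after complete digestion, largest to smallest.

ApaI sites (GGGCCC) start at positions 28, 80, 99, 138.
ApaI cuts after base 5 of each site (before the last base), so after positions 32, 84, 103, 142.
ClaI sites (ATCGAT) start at positions 41, 132.
ClaI cuts after base 2 of each site, so after positions 42, 133.
Combined cut positions: 32, 42, 84, 103, 133, 142.
Circular molecule, 6 cuts → 6 fragments:
  33–42 → 10 bp
  43–84 → 42 bp
  85–103 → 19 bp
  104–133 → 30 bp
  134–142 → 9 bp
  143–156 then 1–32 → 14 + 32 = 46 bp
Sorted largest to smallest: 46, 42, 30, 19, 10, 9 bp.

46, 42, 30, 19, 10, 9 bp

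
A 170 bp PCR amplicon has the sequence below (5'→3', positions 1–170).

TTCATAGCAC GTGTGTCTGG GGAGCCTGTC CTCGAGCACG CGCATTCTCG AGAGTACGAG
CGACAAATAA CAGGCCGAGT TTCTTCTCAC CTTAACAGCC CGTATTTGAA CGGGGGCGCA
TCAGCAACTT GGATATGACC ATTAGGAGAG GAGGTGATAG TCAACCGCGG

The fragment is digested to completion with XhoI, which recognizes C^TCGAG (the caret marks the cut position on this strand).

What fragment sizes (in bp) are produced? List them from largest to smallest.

123, 31, 16 bp

XhoI sites (CTCGAG) start at positions 31, 47.
XhoI cuts after the first base of each site, so after positions 31, 47.
Linear molecule, 2 cuts → 3 fragments:
  1–31 → 31 bp
  32–47 → 16 bp
  48–170 → 123 bp
Sorted largest to smallest: 123, 31, 16 bp.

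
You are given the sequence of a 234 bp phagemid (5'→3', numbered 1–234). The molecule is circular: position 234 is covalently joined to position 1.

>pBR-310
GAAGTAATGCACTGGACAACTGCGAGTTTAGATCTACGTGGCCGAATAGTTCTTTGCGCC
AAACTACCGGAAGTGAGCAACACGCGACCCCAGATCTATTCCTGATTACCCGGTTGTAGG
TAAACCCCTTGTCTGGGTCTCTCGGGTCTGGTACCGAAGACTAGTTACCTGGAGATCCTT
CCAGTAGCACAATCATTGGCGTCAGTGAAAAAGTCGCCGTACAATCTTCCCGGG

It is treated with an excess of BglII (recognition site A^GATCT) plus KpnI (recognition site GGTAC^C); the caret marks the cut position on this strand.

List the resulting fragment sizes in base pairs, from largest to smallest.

BglII sites (AGATCT) start at positions 30, 92.
BglII cuts after the first base of each site, so after positions 30, 92.
The KpnI site (GGTACC) starts at position 150.
KpnI cuts after base 5 of each site (before the last base), so after position 154.
Combined cut positions: 30, 92, 154.
Circular molecule, 3 cuts → 3 fragments:
  31–92 → 62 bp
  93–154 → 62 bp
  155–234 then 1–30 → 80 + 30 = 110 bp
Sorted largest to smallest: 110, 62, 62 bp.

110, 62, 62 bp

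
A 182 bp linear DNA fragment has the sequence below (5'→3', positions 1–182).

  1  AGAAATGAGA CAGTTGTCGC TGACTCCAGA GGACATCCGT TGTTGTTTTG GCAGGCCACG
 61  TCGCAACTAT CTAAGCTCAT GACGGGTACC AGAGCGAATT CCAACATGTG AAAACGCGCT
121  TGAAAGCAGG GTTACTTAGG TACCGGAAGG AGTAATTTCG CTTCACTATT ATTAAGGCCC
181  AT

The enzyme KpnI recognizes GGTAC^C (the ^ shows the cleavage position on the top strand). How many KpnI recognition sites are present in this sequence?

GGTACC occurs starting at positions 85, 139.
KpnI cuts at 2 sites.

2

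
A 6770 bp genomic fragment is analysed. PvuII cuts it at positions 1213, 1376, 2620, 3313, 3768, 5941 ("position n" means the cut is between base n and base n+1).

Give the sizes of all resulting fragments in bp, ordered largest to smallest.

Linear molecule, 6 cuts → 7 fragments:
  1213 − 0 = 1213 bp
  1376 − 1213 = 163 bp
  2620 − 1376 = 1244 bp
  3313 − 2620 = 693 bp
  3768 − 3313 = 455 bp
  5941 − 3768 = 2173 bp
  6770 − 5941 = 829 bp
Sorted largest to smallest: 2173, 1244, 1213, 829, 693, 455, 163 bp.

2173, 1244, 1213, 829, 693, 455, 163 bp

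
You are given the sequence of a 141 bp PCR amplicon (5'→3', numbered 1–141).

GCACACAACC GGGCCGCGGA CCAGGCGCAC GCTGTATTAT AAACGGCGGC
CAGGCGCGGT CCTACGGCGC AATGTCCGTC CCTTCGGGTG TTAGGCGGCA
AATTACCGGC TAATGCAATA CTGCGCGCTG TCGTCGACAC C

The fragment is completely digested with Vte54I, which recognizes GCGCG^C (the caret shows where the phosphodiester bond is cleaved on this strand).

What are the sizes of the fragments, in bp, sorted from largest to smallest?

127, 14 bp

The Vte54I site (GCGCGC) starts at position 123.
Vte54I cuts after base 5 of each site (before the last base), so after position 127.
Linear molecule, 1 cut → 2 fragments:
  1–127 → 127 bp
  128–141 → 14 bp
Sorted largest to smallest: 127, 14 bp.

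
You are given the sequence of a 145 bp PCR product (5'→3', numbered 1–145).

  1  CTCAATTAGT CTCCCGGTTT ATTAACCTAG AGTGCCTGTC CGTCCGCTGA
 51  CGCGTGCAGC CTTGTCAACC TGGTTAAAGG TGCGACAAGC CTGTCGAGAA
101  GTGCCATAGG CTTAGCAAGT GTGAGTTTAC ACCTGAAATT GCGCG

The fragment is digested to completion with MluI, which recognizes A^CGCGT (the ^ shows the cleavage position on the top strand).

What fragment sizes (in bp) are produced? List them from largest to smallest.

The MluI site (ACGCGT) starts at position 50.
MluI cuts after the first base of each site, so after position 50.
Linear molecule, 1 cut → 2 fragments:
  1–50 → 50 bp
  51–145 → 95 bp
Sorted largest to smallest: 95, 50 bp.

95, 50 bp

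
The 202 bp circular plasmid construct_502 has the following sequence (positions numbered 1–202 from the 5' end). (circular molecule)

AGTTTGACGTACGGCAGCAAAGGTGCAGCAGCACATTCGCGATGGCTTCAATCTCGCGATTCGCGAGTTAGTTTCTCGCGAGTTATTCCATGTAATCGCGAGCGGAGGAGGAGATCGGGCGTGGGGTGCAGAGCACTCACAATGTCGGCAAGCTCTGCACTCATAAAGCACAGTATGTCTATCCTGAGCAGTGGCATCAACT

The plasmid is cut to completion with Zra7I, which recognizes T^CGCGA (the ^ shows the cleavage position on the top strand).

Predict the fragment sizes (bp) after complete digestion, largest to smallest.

Zra7I sites (TCGCGA) start at positions 37, 54, 61, 76, 96.
Zra7I cuts after the first base of each site, so after positions 37, 54, 61, 76, 96.
Circular molecule, 5 cuts → 5 fragments:
  38–54 → 17 bp
  55–61 → 7 bp
  62–76 → 15 bp
  77–96 → 20 bp
  97–202 then 1–37 → 106 + 37 = 143 bp
Sorted largest to smallest: 143, 20, 17, 15, 7 bp.

143, 20, 17, 15, 7 bp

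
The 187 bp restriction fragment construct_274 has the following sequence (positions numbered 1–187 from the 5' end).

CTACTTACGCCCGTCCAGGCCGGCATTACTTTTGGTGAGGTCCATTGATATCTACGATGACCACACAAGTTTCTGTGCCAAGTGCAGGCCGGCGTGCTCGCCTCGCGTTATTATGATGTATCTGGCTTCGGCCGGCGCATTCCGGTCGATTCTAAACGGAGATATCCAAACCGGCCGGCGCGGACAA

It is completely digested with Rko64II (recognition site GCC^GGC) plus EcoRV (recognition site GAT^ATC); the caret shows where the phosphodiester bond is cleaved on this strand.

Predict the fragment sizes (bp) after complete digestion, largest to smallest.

43, 41, 30, 28, 21, 13, 11 bp

Rko64II sites (GCCGGC) start at positions 19, 88, 131, 174.
Rko64II cuts after base 3 of each site, so after positions 21, 90, 133, 176.
EcoRV sites (GATATC) start at positions 47, 161.
EcoRV cuts after base 3 of each site, so after positions 49, 163.
Combined cut positions: 21, 49, 90, 133, 163, 176.
Linear molecule, 6 cuts → 7 fragments:
  1–21 → 21 bp
  22–49 → 28 bp
  50–90 → 41 bp
  91–133 → 43 bp
  134–163 → 30 bp
  164–176 → 13 bp
  177–187 → 11 bp
Sorted largest to smallest: 43, 41, 30, 28, 21, 13, 11 bp.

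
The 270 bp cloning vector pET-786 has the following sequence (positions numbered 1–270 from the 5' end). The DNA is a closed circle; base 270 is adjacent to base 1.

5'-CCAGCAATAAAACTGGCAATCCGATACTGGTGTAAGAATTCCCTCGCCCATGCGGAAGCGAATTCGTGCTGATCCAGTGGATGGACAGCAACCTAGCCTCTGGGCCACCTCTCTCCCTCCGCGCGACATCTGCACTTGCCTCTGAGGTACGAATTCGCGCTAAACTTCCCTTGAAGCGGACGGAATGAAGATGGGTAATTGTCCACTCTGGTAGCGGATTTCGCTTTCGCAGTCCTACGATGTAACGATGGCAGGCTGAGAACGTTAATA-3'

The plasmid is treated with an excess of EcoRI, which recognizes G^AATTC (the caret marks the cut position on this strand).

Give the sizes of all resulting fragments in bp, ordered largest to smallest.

EcoRI sites (GAATTC) start at positions 36, 60, 151.
EcoRI cuts after the first base of each site, so after positions 36, 60, 151.
Circular molecule, 3 cuts → 3 fragments:
  37–60 → 24 bp
  61–151 → 91 bp
  152–270 then 1–36 → 119 + 36 = 155 bp
Sorted largest to smallest: 155, 91, 24 bp.

155, 91, 24 bp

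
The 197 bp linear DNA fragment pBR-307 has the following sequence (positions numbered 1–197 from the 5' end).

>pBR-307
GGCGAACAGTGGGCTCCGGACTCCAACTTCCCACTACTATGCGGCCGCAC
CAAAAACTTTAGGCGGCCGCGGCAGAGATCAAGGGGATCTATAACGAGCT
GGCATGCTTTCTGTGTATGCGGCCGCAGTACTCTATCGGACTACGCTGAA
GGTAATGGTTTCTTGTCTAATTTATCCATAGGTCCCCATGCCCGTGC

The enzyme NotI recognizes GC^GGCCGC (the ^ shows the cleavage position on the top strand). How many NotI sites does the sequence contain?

GCGGCCGC occurs starting at positions 41, 63, 119.
NotI cuts at 3 sites.

3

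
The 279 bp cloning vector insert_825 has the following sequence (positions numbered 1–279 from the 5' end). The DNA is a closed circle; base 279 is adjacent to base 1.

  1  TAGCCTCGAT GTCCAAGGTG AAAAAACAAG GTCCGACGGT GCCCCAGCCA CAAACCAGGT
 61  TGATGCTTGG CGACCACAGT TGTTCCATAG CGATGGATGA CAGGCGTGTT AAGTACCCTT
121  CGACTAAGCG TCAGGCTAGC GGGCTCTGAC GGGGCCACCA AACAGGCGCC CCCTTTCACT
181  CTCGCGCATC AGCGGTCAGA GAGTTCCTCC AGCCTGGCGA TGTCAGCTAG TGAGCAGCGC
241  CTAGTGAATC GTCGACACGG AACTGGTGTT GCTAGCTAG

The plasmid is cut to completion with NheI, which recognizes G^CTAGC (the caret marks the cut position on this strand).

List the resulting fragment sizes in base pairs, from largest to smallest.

143, 136 bp

NheI sites (GCTAGC) start at positions 135, 271.
NheI cuts after the first base of each site, so after positions 135, 271.
Circular molecule, 2 cuts → 2 fragments:
  136–271 → 136 bp
  272–279 then 1–135 → 8 + 135 = 143 bp
Sorted largest to smallest: 143, 136 bp.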